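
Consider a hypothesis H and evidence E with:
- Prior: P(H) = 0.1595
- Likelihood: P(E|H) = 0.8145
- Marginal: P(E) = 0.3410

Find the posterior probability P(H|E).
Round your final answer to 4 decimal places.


Using Bayes' theorem:

P(H|E) = P(E|H) × P(H) / P(E)
       = 0.8145 × 0.1595 / 0.3410
       = 0.12991275 / 0.3410
       = 0.3810

The evidence strengthens our belief in H.
Prior: 0.1595 → Posterior: 0.3810


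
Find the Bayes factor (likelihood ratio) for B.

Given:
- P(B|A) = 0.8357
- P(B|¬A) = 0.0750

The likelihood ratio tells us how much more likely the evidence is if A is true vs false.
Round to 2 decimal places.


Likelihood Ratio (LR) = P(B|A) / P(B|¬A)

LR = 0.8357 / 0.0750
   = 11.14

The evidence is 11.14 times more likely if A is true than if A is false.
Because LR exceeds 1, B is evidence for A.


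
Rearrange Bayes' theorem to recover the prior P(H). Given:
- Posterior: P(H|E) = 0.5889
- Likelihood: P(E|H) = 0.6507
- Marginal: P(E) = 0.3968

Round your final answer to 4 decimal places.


From Bayes' theorem: P(H|E) = P(E|H) × P(H) / P(E)

Rearranging for P(H):
P(H) = P(H|E) × P(E) / P(E|H)
     = 0.5889 × 0.3968 / 0.6507
     = 0.23367552 / 0.6507
     = 0.3591


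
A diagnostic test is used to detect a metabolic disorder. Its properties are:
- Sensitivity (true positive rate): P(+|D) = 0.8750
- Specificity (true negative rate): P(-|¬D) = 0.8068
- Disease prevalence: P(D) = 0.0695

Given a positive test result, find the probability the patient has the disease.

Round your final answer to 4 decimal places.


Let D = has disease, + = positive test

Given:
- P(D) = 0.0695 (prevalence)
- P(+|D) = 0.8750 (sensitivity)
- P(-|¬D) = 0.8068 (specificity)
- P(+|¬D) = 0.1932 (false positive rate = 1 - specificity)

Step 1: Find P(+)
P(+) = P(+|D)P(D) + P(+|¬D)P(¬D)
     = 0.8750 × 0.0695 + 0.1932 × 0.9305
     = 0.06081250 + 0.17977260
     = 0.24058510

Step 2: Apply Bayes' theorem for P(D|+)
P(D|+) = P(+|D)P(D) / P(+)
       = 0.06081250 / 0.24058510
       = 0.2528


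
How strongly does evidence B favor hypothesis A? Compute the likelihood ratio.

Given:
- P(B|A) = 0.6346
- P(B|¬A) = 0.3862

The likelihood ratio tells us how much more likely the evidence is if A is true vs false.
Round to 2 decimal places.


Likelihood Ratio (LR) = P(B|A) / P(B|¬A)

LR = 0.6346 / 0.3862
   = 1.64

The evidence is 1.64 times more likely if A is true than if A is false.
Since LR > 1, the evidence supports A over ¬A.


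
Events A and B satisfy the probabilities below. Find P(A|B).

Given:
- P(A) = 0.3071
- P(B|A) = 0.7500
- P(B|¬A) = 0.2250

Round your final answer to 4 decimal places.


Bayes' theorem: P(A|B) = P(B|A) × P(A) / P(B)

Step 1: Calculate P(B) using law of total probability
P(B) = P(B|A)P(A) + P(B|¬A)P(¬A)
     = 0.7500 × 0.3071 + 0.2250 × 0.6929
     = 0.23032500 + 0.15590250
     = 0.38622750

Step 2: Apply Bayes' theorem
P(A|B) = P(B|A) × P(A) / P(B)
       = 0.23032500 / 0.38622750
       = 0.5963


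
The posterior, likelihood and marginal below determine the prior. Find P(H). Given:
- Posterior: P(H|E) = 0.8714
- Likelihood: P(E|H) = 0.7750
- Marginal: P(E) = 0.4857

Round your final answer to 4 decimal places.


From Bayes' theorem: P(H|E) = P(E|H) × P(H) / P(E)

Rearranging for P(H):
P(H) = P(H|E) × P(E) / P(E|H)
     = 0.8714 × 0.4857 / 0.7750
     = 0.42323898 / 0.7750
     = 0.5461


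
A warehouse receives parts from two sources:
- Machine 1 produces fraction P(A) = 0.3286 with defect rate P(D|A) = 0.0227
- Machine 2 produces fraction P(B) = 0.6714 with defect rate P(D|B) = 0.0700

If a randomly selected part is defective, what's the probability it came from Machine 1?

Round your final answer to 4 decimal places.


Let A = from Machine 1, D = defective

Given:
- P(A) = 0.3286, P(B) = 0.6714
- P(D|A) = 0.0227, P(D|B) = 0.0700

Step 1: Find P(D)
P(D) = P(D|A)P(A) + P(D|B)P(B)
     = 0.0227 × 0.3286 + 0.0700 × 0.6714
     = 0.00745922 + 0.04699800
     = 0.05445722

Step 2: Apply Bayes' theorem
P(A|D) = P(D|A)P(A) / P(D)
       = 0.00745922 / 0.05445722
       = 0.1370


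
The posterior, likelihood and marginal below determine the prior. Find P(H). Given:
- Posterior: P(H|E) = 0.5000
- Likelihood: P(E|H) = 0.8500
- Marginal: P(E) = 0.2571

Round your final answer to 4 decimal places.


From Bayes' theorem: P(H|E) = P(E|H) × P(H) / P(E)

Rearranging for P(H):
P(H) = P(H|E) × P(E) / P(E|H)
     = 0.5000 × 0.2571 / 0.8500
     = 0.12855000 / 0.8500
     = 0.1512


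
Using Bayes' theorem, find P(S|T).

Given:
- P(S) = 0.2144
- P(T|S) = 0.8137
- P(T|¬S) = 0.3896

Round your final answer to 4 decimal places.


Bayes' theorem: P(S|T) = P(T|S) × P(S) / P(T)

Step 1: Calculate P(T) using law of total probability
P(T) = P(T|S)P(S) + P(T|¬S)P(¬S)
     = 0.8137 × 0.2144 + 0.3896 × 0.7856
     = 0.17445728 + 0.30606976
     = 0.48052704

Step 2: Apply Bayes' theorem
P(S|T) = P(T|S) × P(S) / P(T)
       = 0.17445728 / 0.48052704
       = 0.3631


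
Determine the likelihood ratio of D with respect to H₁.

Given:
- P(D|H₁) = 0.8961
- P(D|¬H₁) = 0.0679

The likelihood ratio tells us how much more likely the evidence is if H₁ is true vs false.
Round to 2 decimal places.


Likelihood Ratio (LR) = P(D|H₁) / P(D|¬H₁)

LR = 0.8961 / 0.0679
   = 13.20

The evidence is 13.20 times more likely if H₁ is true than if H₁ is false.
Since LR > 1, the evidence supports H₁ over ¬H₁.


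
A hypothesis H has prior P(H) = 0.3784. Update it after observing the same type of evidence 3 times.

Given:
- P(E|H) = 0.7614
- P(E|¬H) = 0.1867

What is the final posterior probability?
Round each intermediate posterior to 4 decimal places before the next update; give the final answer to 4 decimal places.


Sequential Bayesian updating:

Initial prior: P(H) = 0.3784

Update 1:
  P(E) = 0.7614 × 0.3784 + 0.1867 × 0.6216 = 0.28811376 + 0.11605272 = 0.40416648
  P(H|E) = 0.28811376 / 0.40416648 = 0.7129

Update 2:
  P(E) = 0.7614 × 0.7129 + 0.1867 × 0.2871 = 0.54280206 + 0.05360157 = 0.59640363
  P(H|E) = 0.54280206 / 0.59640363 = 0.9101

Update 3:
  P(E) = 0.7614 × 0.9101 + 0.1867 × 0.0899 = 0.69295014 + 0.01678433 = 0.70973447
  P(H|E) = 0.69295014 / 0.70973447 = 0.9764

Final posterior: 0.9764


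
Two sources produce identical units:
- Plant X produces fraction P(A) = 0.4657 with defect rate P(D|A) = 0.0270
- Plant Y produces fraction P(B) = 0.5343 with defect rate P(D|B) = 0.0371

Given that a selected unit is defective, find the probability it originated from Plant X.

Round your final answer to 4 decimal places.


Let A = from Plant X, D = defective

Given:
- P(A) = 0.4657, P(B) = 0.5343
- P(D|A) = 0.0270, P(D|B) = 0.0371

Step 1: Find P(D)
P(D) = P(D|A)P(A) + P(D|B)P(B)
     = 0.0270 × 0.4657 + 0.0371 × 0.5343
     = 0.01257390 + 0.01982253
     = 0.03239643

Step 2: Apply Bayes' theorem
P(A|D) = P(D|A)P(A) / P(D)
       = 0.01257390 / 0.03239643
       = 0.3881


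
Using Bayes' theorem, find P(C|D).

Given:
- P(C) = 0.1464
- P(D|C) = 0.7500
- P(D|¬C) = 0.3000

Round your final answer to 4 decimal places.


Bayes' theorem: P(C|D) = P(D|C) × P(C) / P(D)

Step 1: Calculate P(D) using law of total probability
P(D) = P(D|C)P(C) + P(D|¬C)P(¬C)
     = 0.7500 × 0.1464 + 0.3000 × 0.8536
     = 0.10980000 + 0.25608000
     = 0.36588000

Step 2: Apply Bayes' theorem
P(C|D) = P(D|C) × P(C) / P(D)
       = 0.10980000 / 0.36588000
       = 0.3001


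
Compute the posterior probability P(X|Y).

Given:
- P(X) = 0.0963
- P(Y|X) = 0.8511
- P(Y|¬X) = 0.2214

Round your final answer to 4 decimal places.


Bayes' theorem: P(X|Y) = P(Y|X) × P(X) / P(Y)

Step 1: Calculate P(Y) using law of total probability
P(Y) = P(Y|X)P(X) + P(Y|¬X)P(¬X)
     = 0.8511 × 0.0963 + 0.2214 × 0.9037
     = 0.08196093 + 0.20007918
     = 0.28204011

Step 2: Apply Bayes' theorem
P(X|Y) = P(Y|X) × P(X) / P(Y)
       = 0.08196093 / 0.28204011
       = 0.2906


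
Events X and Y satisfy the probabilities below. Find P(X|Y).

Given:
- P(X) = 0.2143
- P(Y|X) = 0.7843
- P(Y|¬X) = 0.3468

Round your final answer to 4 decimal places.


Bayes' theorem: P(X|Y) = P(Y|X) × P(X) / P(Y)

Step 1: Calculate P(Y) using law of total probability
P(Y) = P(Y|X)P(X) + P(Y|¬X)P(¬X)
     = 0.7843 × 0.2143 + 0.3468 × 0.7857
     = 0.16807549 + 0.27248076
     = 0.44055625

Step 2: Apply Bayes' theorem
P(X|Y) = P(Y|X) × P(X) / P(Y)
       = 0.16807549 / 0.44055625
       = 0.3815


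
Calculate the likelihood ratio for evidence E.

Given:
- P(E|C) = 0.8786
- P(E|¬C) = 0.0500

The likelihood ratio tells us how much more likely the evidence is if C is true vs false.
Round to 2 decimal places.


Likelihood Ratio (LR) = P(E|C) / P(E|¬C)

LR = 0.8786 / 0.0500
   = 17.57

The evidence is 17.57 times more likely if C is true than if C is false.
Because LR exceeds 1, E is evidence for C.


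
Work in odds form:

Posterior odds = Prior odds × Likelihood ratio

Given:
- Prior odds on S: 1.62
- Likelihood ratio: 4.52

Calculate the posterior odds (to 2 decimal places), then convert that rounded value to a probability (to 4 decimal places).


Step 1: Calculate posterior odds
Posterior odds = Prior odds × LR
               = 1.62 × 4.52
               = 7.32

Step 2: Convert to probability
P(S|E) = Posterior odds / (1 + Posterior odds)
       = 7.32 / (1 + 7.32)
       = 7.32 / 8.32
       = 0.8798

The evidence increased P(S) from 0.6183 to 0.8798.


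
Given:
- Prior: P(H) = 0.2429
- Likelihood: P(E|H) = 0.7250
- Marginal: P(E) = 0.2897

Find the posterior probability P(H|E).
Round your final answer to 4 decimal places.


Using Bayes' theorem:

P(H|E) = P(E|H) × P(H) / P(E)
       = 0.7250 × 0.2429 / 0.2897
       = 0.17610250 / 0.2897
       = 0.6079

The evidence strengthens our belief in H.
Prior: 0.2429 → Posterior: 0.6079


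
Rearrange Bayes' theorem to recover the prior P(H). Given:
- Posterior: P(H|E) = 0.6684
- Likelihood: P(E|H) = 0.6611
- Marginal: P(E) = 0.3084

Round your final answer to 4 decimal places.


From Bayes' theorem: P(H|E) = P(E|H) × P(H) / P(E)

Rearranging for P(H):
P(H) = P(H|E) × P(E) / P(E|H)
     = 0.6684 × 0.3084 / 0.6611
     = 0.20613456 / 0.6611
     = 0.3118


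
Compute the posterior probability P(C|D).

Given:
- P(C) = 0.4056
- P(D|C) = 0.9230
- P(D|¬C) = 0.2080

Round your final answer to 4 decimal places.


Bayes' theorem: P(C|D) = P(D|C) × P(C) / P(D)

Step 1: Calculate P(D) using law of total probability
P(D) = P(D|C)P(C) + P(D|¬C)P(¬C)
     = 0.9230 × 0.4056 + 0.2080 × 0.5944
     = 0.37436880 + 0.12363520
     = 0.49800400

Step 2: Apply Bayes' theorem
P(C|D) = P(D|C) × P(C) / P(D)
       = 0.37436880 / 0.49800400
       = 0.7517


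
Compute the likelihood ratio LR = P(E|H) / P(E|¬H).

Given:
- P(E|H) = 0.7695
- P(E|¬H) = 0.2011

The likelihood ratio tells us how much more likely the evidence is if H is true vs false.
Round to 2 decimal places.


Likelihood Ratio (LR) = P(E|H) / P(E|¬H)

LR = 0.7695 / 0.2011
   = 3.83

The evidence is 3.83 times more likely if H is true than if H is false.
Since LR > 1, the evidence supports H over ¬H.


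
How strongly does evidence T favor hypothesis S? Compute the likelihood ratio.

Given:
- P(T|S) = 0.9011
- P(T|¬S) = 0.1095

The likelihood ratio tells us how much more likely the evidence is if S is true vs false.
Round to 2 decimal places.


Likelihood Ratio (LR) = P(T|S) / P(T|¬S)

LR = 0.9011 / 0.1095
   = 8.23

The evidence is 8.23 times more likely if S is true than if S is false.
LR > 1, so observing T raises the odds in favor of S.


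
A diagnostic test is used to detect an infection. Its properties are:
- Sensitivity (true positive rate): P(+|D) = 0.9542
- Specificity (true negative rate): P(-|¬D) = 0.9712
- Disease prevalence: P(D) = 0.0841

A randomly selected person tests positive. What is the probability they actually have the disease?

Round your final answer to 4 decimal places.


Let D = has disease, + = positive test

Given:
- P(D) = 0.0841 (prevalence)
- P(+|D) = 0.9542 (sensitivity)
- P(-|¬D) = 0.9712 (specificity)
- P(+|¬D) = 0.0288 (false positive rate = 1 - specificity)

Step 1: Find P(+)
P(+) = P(+|D)P(D) + P(+|¬D)P(¬D)
     = 0.9542 × 0.0841 + 0.0288 × 0.9159
     = 0.08024822 + 0.02637792
     = 0.10662614

Step 2: Apply Bayes' theorem for P(D|+)
P(D|+) = P(+|D)P(D) / P(+)
       = 0.08024822 / 0.10662614
       = 0.7526


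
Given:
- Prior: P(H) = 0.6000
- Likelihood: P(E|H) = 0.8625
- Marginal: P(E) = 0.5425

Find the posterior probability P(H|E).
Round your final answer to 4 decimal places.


Using Bayes' theorem:

P(H|E) = P(E|H) × P(H) / P(E)
       = 0.8625 × 0.6000 / 0.5425
       = 0.51750000 / 0.5425
       = 0.9539

The evidence strengthens our belief in H.
Prior: 0.6000 → Posterior: 0.9539


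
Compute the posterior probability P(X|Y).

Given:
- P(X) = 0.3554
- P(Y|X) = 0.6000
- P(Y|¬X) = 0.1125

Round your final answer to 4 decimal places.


Bayes' theorem: P(X|Y) = P(Y|X) × P(X) / P(Y)

Step 1: Calculate P(Y) using law of total probability
P(Y) = P(Y|X)P(X) + P(Y|¬X)P(¬X)
     = 0.6000 × 0.3554 + 0.1125 × 0.6446
     = 0.21324000 + 0.07251750
     = 0.28575750

Step 2: Apply Bayes' theorem
P(X|Y) = P(Y|X) × P(X) / P(Y)
       = 0.21324000 / 0.28575750
       = 0.7462


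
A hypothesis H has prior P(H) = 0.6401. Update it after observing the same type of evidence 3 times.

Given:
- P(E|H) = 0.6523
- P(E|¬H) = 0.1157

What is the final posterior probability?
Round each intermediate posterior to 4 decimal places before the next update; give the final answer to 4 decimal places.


Sequential Bayesian updating:

Initial prior: P(H) = 0.6401

Update 1:
  P(E) = 0.6523 × 0.6401 + 0.1157 × 0.3599 = 0.41753723 + 0.04164043 = 0.45917766
  P(H|E) = 0.41753723 / 0.45917766 = 0.9093

Update 2:
  P(E) = 0.6523 × 0.9093 + 0.1157 × 0.0907 = 0.59313639 + 0.01049399 = 0.60363038
  P(H|E) = 0.59313639 / 0.60363038 = 0.9826

Update 3:
  P(E) = 0.6523 × 0.9826 + 0.1157 × 0.0174 = 0.64094998 + 0.00201318 = 0.64296316
  P(H|E) = 0.64094998 / 0.64296316 = 0.9969

Final posterior: 0.9969


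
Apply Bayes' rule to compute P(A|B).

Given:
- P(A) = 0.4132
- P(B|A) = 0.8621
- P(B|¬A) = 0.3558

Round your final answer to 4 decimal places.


Bayes' theorem: P(A|B) = P(B|A) × P(A) / P(B)

Step 1: Calculate P(B) using law of total probability
P(B) = P(B|A)P(A) + P(B|¬A)P(¬A)
     = 0.8621 × 0.4132 + 0.3558 × 0.5868
     = 0.35621972 + 0.20878344
     = 0.56500316

Step 2: Apply Bayes' theorem
P(A|B) = P(B|A) × P(A) / P(B)
       = 0.35621972 / 0.56500316
       = 0.6305


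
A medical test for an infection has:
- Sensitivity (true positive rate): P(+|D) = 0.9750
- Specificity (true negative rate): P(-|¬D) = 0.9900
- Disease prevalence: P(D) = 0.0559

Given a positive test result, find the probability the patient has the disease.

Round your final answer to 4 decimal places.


Let D = has disease, + = positive test

Given:
- P(D) = 0.0559 (prevalence)
- P(+|D) = 0.9750 (sensitivity)
- P(-|¬D) = 0.9900 (specificity)
- P(+|¬D) = 0.0100 (false positive rate = 1 - specificity)

Step 1: Find P(+)
P(+) = P(+|D)P(D) + P(+|¬D)P(¬D)
     = 0.9750 × 0.0559 + 0.0100 × 0.9441
     = 0.05450250 + 0.00944100
     = 0.06394350

Step 2: Apply Bayes' theorem for P(D|+)
P(D|+) = P(+|D)P(D) / P(+)
       = 0.05450250 / 0.06394350
       = 0.8524


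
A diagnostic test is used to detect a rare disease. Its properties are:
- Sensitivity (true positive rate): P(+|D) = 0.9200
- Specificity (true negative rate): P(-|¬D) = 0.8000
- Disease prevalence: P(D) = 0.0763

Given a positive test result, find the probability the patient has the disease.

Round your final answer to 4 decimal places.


Let D = has disease, + = positive test

Given:
- P(D) = 0.0763 (prevalence)
- P(+|D) = 0.9200 (sensitivity)
- P(-|¬D) = 0.8000 (specificity)
- P(+|¬D) = 0.2000 (false positive rate = 1 - specificity)

Step 1: Find P(+)
P(+) = P(+|D)P(D) + P(+|¬D)P(¬D)
     = 0.9200 × 0.0763 + 0.2000 × 0.9237
     = 0.07019600 + 0.18474000
     = 0.25493600

Step 2: Apply Bayes' theorem for P(D|+)
P(D|+) = P(+|D)P(D) / P(+)
       = 0.07019600 / 0.25493600
       = 0.2753


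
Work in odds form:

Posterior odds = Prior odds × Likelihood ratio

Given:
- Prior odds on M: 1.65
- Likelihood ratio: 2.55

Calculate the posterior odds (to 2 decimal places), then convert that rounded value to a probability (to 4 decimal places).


Step 1: Calculate posterior odds
Posterior odds = Prior odds × LR
               = 1.65 × 2.55
               = 4.21

Step 2: Convert to probability
P(M|E) = Posterior odds / (1 + Posterior odds)
       = 4.21 / (1 + 4.21)
       = 4.21 / 5.21
       = 0.8081

The evidence increased P(M) from 0.6226 to 0.8081.


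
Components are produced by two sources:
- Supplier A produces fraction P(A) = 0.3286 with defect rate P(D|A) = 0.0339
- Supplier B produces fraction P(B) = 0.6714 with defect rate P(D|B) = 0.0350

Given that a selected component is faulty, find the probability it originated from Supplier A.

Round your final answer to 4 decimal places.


Let A = from Supplier A, D = faulty

Given:
- P(A) = 0.3286, P(B) = 0.6714
- P(D|A) = 0.0339, P(D|B) = 0.0350

Step 1: Find P(D)
P(D) = P(D|A)P(A) + P(D|B)P(B)
     = 0.0339 × 0.3286 + 0.0350 × 0.6714
     = 0.01113954 + 0.02349900
     = 0.03463854

Step 2: Apply Bayes' theorem
P(A|D) = P(D|A)P(A) / P(D)
       = 0.01113954 / 0.03463854
       = 0.3216


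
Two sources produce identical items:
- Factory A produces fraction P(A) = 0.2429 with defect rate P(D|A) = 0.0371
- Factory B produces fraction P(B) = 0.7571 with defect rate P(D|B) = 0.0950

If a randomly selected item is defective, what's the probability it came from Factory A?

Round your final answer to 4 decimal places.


Let A = from Factory A, D = defective

Given:
- P(A) = 0.2429, P(B) = 0.7571
- P(D|A) = 0.0371, P(D|B) = 0.0950

Step 1: Find P(D)
P(D) = P(D|A)P(A) + P(D|B)P(B)
     = 0.0371 × 0.2429 + 0.0950 × 0.7571
     = 0.00901159 + 0.07192450
     = 0.08093609

Step 2: Apply Bayes' theorem
P(A|D) = P(D|A)P(A) / P(D)
       = 0.00901159 / 0.08093609
       = 0.1113


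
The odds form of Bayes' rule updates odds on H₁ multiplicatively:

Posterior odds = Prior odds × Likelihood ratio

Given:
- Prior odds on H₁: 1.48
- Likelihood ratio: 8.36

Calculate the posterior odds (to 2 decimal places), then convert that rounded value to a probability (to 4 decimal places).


Step 1: Calculate posterior odds
Posterior odds = Prior odds × LR
               = 1.48 × 8.36
               = 12.37

Step 2: Convert to probability
P(H₁|E) = Posterior odds / (1 + Posterior odds)
       = 12.37 / (1 + 12.37)
       = 12.37 / 13.37
       = 0.9252

The evidence increased P(H₁) from 0.5968 to 0.9252.


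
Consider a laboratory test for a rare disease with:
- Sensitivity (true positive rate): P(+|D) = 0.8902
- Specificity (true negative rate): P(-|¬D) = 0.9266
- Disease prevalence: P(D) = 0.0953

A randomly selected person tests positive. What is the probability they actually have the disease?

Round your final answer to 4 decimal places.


Let D = has disease, + = positive test

Given:
- P(D) = 0.0953 (prevalence)
- P(+|D) = 0.8902 (sensitivity)
- P(-|¬D) = 0.9266 (specificity)
- P(+|¬D) = 0.0734 (false positive rate = 1 - specificity)

Step 1: Find P(+)
P(+) = P(+|D)P(D) + P(+|¬D)P(¬D)
     = 0.8902 × 0.0953 + 0.0734 × 0.9047
     = 0.08483606 + 0.06640498
     = 0.15124104

Step 2: Apply Bayes' theorem for P(D|+)
P(D|+) = P(+|D)P(D) / P(+)
       = 0.08483606 / 0.15124104
       = 0.5609


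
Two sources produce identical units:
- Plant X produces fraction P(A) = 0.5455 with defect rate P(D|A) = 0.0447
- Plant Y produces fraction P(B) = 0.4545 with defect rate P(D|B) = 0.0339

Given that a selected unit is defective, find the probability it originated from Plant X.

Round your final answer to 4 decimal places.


Let A = from Plant X, D = defective

Given:
- P(A) = 0.5455, P(B) = 0.4545
- P(D|A) = 0.0447, P(D|B) = 0.0339

Step 1: Find P(D)
P(D) = P(D|A)P(A) + P(D|B)P(B)
     = 0.0447 × 0.5455 + 0.0339 × 0.4545
     = 0.02438385 + 0.01540755
     = 0.03979140

Step 2: Apply Bayes' theorem
P(A|D) = P(D|A)P(A) / P(D)
       = 0.02438385 / 0.03979140
       = 0.6128


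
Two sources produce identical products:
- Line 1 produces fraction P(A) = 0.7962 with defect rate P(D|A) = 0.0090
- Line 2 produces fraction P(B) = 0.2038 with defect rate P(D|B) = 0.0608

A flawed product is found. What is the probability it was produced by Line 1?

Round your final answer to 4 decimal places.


Let A = from Line 1, D = flawed

Given:
- P(A) = 0.7962, P(B) = 0.2038
- P(D|A) = 0.0090, P(D|B) = 0.0608

Step 1: Find P(D)
P(D) = P(D|A)P(A) + P(D|B)P(B)
     = 0.0090 × 0.7962 + 0.0608 × 0.2038
     = 0.00716580 + 0.01239104
     = 0.01955684

Step 2: Apply Bayes' theorem
P(A|D) = P(D|A)P(A) / P(D)
       = 0.00716580 / 0.01955684
       = 0.3664


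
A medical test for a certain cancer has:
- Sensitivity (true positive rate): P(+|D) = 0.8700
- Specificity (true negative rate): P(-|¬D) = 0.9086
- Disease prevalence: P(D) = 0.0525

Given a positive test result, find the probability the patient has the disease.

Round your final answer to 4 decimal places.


Let D = has disease, + = positive test

Given:
- P(D) = 0.0525 (prevalence)
- P(+|D) = 0.8700 (sensitivity)
- P(-|¬D) = 0.9086 (specificity)
- P(+|¬D) = 0.0914 (false positive rate = 1 - specificity)

Step 1: Find P(+)
P(+) = P(+|D)P(D) + P(+|¬D)P(¬D)
     = 0.8700 × 0.0525 + 0.0914 × 0.9475
     = 0.04567500 + 0.08660150
     = 0.13227650

Step 2: Apply Bayes' theorem for P(D|+)
P(D|+) = P(+|D)P(D) / P(+)
       = 0.04567500 / 0.13227650
       = 0.3453


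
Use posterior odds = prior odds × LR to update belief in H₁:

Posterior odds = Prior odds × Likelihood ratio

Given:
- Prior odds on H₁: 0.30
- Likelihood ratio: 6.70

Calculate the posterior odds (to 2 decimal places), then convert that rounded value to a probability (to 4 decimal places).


Step 1: Calculate posterior odds
Posterior odds = Prior odds × LR
               = 0.30 × 6.70
               = 2.01

Step 2: Convert to probability
P(H₁|E) = Posterior odds / (1 + Posterior odds)
       = 2.01 / (1 + 2.01)
       = 2.01 / 3.01
       = 0.6678

The evidence increased P(H₁) from 0.2308 to 0.6678.


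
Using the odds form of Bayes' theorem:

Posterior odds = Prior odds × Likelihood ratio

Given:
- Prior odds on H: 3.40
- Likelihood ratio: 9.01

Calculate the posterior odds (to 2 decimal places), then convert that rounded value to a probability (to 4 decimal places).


Step 1: Calculate posterior odds
Posterior odds = Prior odds × LR
               = 3.40 × 9.01
               = 30.63

Step 2: Convert to probability
P(H|E) = Posterior odds / (1 + Posterior odds)
       = 30.63 / (1 + 30.63)
       = 30.63 / 31.63
       = 0.9684

The evidence increased P(H) from 0.7727 to 0.9684.


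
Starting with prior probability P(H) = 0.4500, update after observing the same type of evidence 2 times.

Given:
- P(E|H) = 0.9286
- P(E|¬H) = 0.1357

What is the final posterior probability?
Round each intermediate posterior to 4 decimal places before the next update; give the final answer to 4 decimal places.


Sequential Bayesian updating:

Initial prior: P(H) = 0.4500

Update 1:
  P(E) = 0.9286 × 0.4500 + 0.1357 × 0.5500 = 0.41787000 + 0.07463500 = 0.49250500
  P(H|E) = 0.41787000 / 0.49250500 = 0.8485

Update 2:
  P(E) = 0.9286 × 0.8485 + 0.1357 × 0.1515 = 0.78791710 + 0.02055855 = 0.80847565
  P(H|E) = 0.78791710 / 0.80847565 = 0.9746

Final posterior: 0.9746


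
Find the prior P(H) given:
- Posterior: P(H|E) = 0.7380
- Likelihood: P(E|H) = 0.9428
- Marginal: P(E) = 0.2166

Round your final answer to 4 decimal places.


From Bayes' theorem: P(H|E) = P(E|H) × P(H) / P(E)

Rearranging for P(H):
P(H) = P(H|E) × P(E) / P(E|H)
     = 0.7380 × 0.2166 / 0.9428
     = 0.15985080 / 0.9428
     = 0.1695


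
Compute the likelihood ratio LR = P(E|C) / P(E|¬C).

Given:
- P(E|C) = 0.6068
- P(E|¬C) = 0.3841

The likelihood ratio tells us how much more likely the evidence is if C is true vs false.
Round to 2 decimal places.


Likelihood Ratio (LR) = P(E|C) / P(E|¬C)

LR = 0.6068 / 0.3841
   = 1.58

The evidence is 1.58 times more likely if C is true than if C is false.
Since LR > 1, the evidence supports C over ¬C.


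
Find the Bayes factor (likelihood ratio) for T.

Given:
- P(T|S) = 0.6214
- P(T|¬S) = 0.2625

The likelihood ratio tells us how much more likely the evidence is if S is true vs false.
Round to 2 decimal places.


Likelihood Ratio (LR) = P(T|S) / P(T|¬S)

LR = 0.6214 / 0.2625
   = 2.37

The evidence is 2.37 times more likely if S is true than if S is false.
LR > 1, so observing T raises the odds in favor of S.


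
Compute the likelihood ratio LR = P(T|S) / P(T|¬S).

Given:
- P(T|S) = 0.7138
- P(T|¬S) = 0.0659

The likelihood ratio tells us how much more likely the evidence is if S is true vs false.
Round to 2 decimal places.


Likelihood Ratio (LR) = P(T|S) / P(T|¬S)

LR = 0.7138 / 0.0659
   = 10.83

The evidence is 10.83 times more likely if S is true than if S is false.
Because LR exceeds 1, T is evidence for S.


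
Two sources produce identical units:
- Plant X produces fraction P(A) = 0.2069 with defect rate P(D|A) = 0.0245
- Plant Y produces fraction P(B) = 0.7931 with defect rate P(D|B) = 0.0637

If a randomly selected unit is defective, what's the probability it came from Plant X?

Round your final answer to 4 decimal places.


Let A = from Plant X, D = defective

Given:
- P(A) = 0.2069, P(B) = 0.7931
- P(D|A) = 0.0245, P(D|B) = 0.0637

Step 1: Find P(D)
P(D) = P(D|A)P(A) + P(D|B)P(B)
     = 0.0245 × 0.2069 + 0.0637 × 0.7931
     = 0.00506905 + 0.05052047
     = 0.05558952

Step 2: Apply Bayes' theorem
P(A|D) = P(D|A)P(A) / P(D)
       = 0.00506905 / 0.05558952
       = 0.0912


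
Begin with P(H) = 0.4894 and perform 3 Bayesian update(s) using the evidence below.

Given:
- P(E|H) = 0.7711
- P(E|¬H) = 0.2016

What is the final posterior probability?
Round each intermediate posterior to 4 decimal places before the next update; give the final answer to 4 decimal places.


Sequential Bayesian updating:

Initial prior: P(H) = 0.4894

Update 1:
  P(E) = 0.7711 × 0.4894 + 0.2016 × 0.5106 = 0.37737634 + 0.10293696 = 0.48031330
  P(H|E) = 0.37737634 / 0.48031330 = 0.7857

Update 2:
  P(E) = 0.7711 × 0.7857 + 0.2016 × 0.2143 = 0.60585327 + 0.04320288 = 0.64905615
  P(H|E) = 0.60585327 / 0.64905615 = 0.9334

Update 3:
  P(E) = 0.7711 × 0.9334 + 0.2016 × 0.0666 = 0.71974474 + 0.01342656 = 0.73317130
  P(H|E) = 0.71974474 / 0.73317130 = 0.9817

Final posterior: 0.9817


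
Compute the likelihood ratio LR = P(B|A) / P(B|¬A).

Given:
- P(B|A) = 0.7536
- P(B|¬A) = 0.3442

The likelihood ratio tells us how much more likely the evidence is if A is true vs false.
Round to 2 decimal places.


Likelihood Ratio (LR) = P(B|A) / P(B|¬A)

LR = 0.7536 / 0.3442
   = 2.19

The evidence is 2.19 times more likely if A is true than if A is false.
Since LR > 1, the evidence supports A over ¬A.


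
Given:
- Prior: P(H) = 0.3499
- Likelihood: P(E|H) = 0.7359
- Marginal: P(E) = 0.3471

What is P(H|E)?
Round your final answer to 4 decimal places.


Using Bayes' theorem:

P(H|E) = P(E|H) × P(H) / P(E)
       = 0.7359 × 0.3499 / 0.3471
       = 0.25749141 / 0.3471
       = 0.7418

The evidence strengthens our belief in H.
Prior: 0.3499 → Posterior: 0.7418


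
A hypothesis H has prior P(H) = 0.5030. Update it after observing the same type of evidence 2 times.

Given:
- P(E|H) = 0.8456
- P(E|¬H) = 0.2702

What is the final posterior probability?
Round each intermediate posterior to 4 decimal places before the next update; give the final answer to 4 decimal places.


Sequential Bayesian updating:

Initial prior: P(H) = 0.5030

Update 1:
  P(E) = 0.8456 × 0.5030 + 0.2702 × 0.4970 = 0.42533680 + 0.13428940 = 0.55962620
  P(H|E) = 0.42533680 / 0.55962620 = 0.7600

Update 2:
  P(E) = 0.8456 × 0.7600 + 0.2702 × 0.2400 = 0.64265600 + 0.06484800 = 0.70750400
  P(H|E) = 0.64265600 / 0.70750400 = 0.9083

Final posterior: 0.9083


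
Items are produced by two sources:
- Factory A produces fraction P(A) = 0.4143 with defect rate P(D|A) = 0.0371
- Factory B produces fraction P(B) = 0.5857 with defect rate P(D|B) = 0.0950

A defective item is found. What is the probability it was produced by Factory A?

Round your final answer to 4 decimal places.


Let A = from Factory A, D = defective

Given:
- P(A) = 0.4143, P(B) = 0.5857
- P(D|A) = 0.0371, P(D|B) = 0.0950

Step 1: Find P(D)
P(D) = P(D|A)P(A) + P(D|B)P(B)
     = 0.0371 × 0.4143 + 0.0950 × 0.5857
     = 0.01537053 + 0.05564150
     = 0.07101203

Step 2: Apply Bayes' theorem
P(A|D) = P(D|A)P(A) / P(D)
       = 0.01537053 / 0.07101203
       = 0.2164


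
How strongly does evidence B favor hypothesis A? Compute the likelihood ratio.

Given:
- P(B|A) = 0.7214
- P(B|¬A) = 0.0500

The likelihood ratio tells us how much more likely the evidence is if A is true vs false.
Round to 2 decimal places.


Likelihood Ratio (LR) = P(B|A) / P(B|¬A)

LR = 0.7214 / 0.0500
   = 14.43

The evidence is 14.43 times more likely if A is true than if A is false.
Since LR > 1, the evidence supports A over ¬A.


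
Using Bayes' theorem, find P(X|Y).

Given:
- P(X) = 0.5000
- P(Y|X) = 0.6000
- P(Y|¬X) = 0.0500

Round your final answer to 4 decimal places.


Bayes' theorem: P(X|Y) = P(Y|X) × P(X) / P(Y)

Step 1: Calculate P(Y) using law of total probability
P(Y) = P(Y|X)P(X) + P(Y|¬X)P(¬X)
     = 0.6000 × 0.5000 + 0.0500 × 0.5000
     = 0.30000000 + 0.02500000
     = 0.32500000

Step 2: Apply Bayes' theorem
P(X|Y) = P(Y|X) × P(X) / P(Y)
       = 0.30000000 / 0.32500000
       = 0.9231


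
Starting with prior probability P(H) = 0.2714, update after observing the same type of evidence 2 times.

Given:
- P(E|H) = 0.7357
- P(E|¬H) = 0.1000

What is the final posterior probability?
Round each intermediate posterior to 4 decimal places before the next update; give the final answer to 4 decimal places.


Sequential Bayesian updating:

Initial prior: P(H) = 0.2714

Update 1:
  P(E) = 0.7357 × 0.2714 + 0.1000 × 0.7286 = 0.19966898 + 0.07286000 = 0.27252898
  P(H|E) = 0.19966898 / 0.27252898 = 0.7327

Update 2:
  P(E) = 0.7357 × 0.7327 + 0.1000 × 0.2673 = 0.53904739 + 0.02673000 = 0.56577739
  P(H|E) = 0.53904739 / 0.56577739 = 0.9528

Final posterior: 0.9528


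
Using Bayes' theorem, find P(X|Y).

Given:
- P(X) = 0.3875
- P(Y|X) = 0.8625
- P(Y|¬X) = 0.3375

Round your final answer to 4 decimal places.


Bayes' theorem: P(X|Y) = P(Y|X) × P(X) / P(Y)

Step 1: Calculate P(Y) using law of total probability
P(Y) = P(Y|X)P(X) + P(Y|¬X)P(¬X)
     = 0.8625 × 0.3875 + 0.3375 × 0.6125
     = 0.33421875 + 0.20671875
     = 0.54093750

Step 2: Apply Bayes' theorem
P(X|Y) = P(Y|X) × P(X) / P(Y)
       = 0.33421875 / 0.54093750
       = 0.6179


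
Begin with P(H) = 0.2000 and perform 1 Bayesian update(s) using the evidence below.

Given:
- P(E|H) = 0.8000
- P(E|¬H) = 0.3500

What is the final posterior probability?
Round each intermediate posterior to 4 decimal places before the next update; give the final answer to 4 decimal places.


Sequential Bayesian updating:

Initial prior: P(H) = 0.2000

Update 1:
  P(E) = 0.8000 × 0.2000 + 0.3500 × 0.8000 = 0.16000000 + 0.28000000 = 0.44000000
  P(H|E) = 0.16000000 / 0.44000000 = 0.3636

Final posterior: 0.3636


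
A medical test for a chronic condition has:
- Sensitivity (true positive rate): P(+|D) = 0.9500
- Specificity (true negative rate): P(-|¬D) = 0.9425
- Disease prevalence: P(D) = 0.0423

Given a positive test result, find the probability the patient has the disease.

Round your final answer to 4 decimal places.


Let D = has disease, + = positive test

Given:
- P(D) = 0.0423 (prevalence)
- P(+|D) = 0.9500 (sensitivity)
- P(-|¬D) = 0.9425 (specificity)
- P(+|¬D) = 0.0575 (false positive rate = 1 - specificity)

Step 1: Find P(+)
P(+) = P(+|D)P(D) + P(+|¬D)P(¬D)
     = 0.9500 × 0.0423 + 0.0575 × 0.9577
     = 0.04018500 + 0.05506775
     = 0.09525275

Step 2: Apply Bayes' theorem for P(D|+)
P(D|+) = P(+|D)P(D) / P(+)
       = 0.04018500 / 0.09525275
       = 0.4219


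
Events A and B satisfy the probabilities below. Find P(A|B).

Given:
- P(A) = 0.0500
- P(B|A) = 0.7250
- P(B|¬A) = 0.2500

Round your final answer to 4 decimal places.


Bayes' theorem: P(A|B) = P(B|A) × P(A) / P(B)

Step 1: Calculate P(B) using law of total probability
P(B) = P(B|A)P(A) + P(B|¬A)P(¬A)
     = 0.7250 × 0.0500 + 0.2500 × 0.9500
     = 0.03625000 + 0.23750000
     = 0.27375000

Step 2: Apply Bayes' theorem
P(A|B) = P(B|A) × P(A) / P(B)
       = 0.03625000 / 0.27375000
       = 0.1324


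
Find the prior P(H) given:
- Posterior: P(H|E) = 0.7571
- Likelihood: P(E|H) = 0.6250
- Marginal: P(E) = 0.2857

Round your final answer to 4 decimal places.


From Bayes' theorem: P(H|E) = P(E|H) × P(H) / P(E)

Rearranging for P(H):
P(H) = P(H|E) × P(E) / P(E|H)
     = 0.7571 × 0.2857 / 0.6250
     = 0.21630347 / 0.6250
     = 0.3461


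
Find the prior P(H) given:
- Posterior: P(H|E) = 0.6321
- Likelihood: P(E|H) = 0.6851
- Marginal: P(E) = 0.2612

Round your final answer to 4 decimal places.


From Bayes' theorem: P(H|E) = P(E|H) × P(H) / P(E)

Rearranging for P(H):
P(H) = P(H|E) × P(E) / P(E|H)
     = 0.6321 × 0.2612 / 0.6851
     = 0.16510452 / 0.6851
     = 0.2410


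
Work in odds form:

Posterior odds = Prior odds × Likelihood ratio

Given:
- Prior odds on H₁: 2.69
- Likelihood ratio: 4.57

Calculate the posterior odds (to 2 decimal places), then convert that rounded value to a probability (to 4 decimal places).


Step 1: Calculate posterior odds
Posterior odds = Prior odds × LR
               = 2.69 × 4.57
               = 12.29

Step 2: Convert to probability
P(H₁|E) = Posterior odds / (1 + Posterior odds)
       = 12.29 / (1 + 12.29)
       = 12.29 / 13.29
       = 0.9248

The evidence increased P(H₁) from 0.7290 to 0.9248.


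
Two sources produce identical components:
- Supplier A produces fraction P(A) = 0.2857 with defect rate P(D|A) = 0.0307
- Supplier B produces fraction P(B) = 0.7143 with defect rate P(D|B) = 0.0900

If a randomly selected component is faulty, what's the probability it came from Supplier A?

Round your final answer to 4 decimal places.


Let A = from Supplier A, D = faulty

Given:
- P(A) = 0.2857, P(B) = 0.7143
- P(D|A) = 0.0307, P(D|B) = 0.0900

Step 1: Find P(D)
P(D) = P(D|A)P(A) + P(D|B)P(B)
     = 0.0307 × 0.2857 + 0.0900 × 0.7143
     = 0.00877099 + 0.06428700
     = 0.07305799

Step 2: Apply Bayes' theorem
P(A|D) = P(D|A)P(A) / P(D)
       = 0.00877099 / 0.07305799
       = 0.1201


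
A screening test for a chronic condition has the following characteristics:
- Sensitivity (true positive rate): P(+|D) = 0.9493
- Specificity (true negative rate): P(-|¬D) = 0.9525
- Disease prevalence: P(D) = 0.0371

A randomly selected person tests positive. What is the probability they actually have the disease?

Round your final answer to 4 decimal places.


Let D = has disease, + = positive test

Given:
- P(D) = 0.0371 (prevalence)
- P(+|D) = 0.9493 (sensitivity)
- P(-|¬D) = 0.9525 (specificity)
- P(+|¬D) = 0.0475 (false positive rate = 1 - specificity)

Step 1: Find P(+)
P(+) = P(+|D)P(D) + P(+|¬D)P(¬D)
     = 0.9493 × 0.0371 + 0.0475 × 0.9629
     = 0.03521903 + 0.04573775
     = 0.08095678

Step 2: Apply Bayes' theorem for P(D|+)
P(D|+) = P(+|D)P(D) / P(+)
       = 0.03521903 / 0.08095678
       = 0.4350


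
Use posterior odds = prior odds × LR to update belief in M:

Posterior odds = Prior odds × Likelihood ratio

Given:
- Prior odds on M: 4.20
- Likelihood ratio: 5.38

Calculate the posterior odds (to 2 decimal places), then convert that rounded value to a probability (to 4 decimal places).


Step 1: Calculate posterior odds
Posterior odds = Prior odds × LR
               = 4.20 × 5.38
               = 22.60

Step 2: Convert to probability
P(M|E) = Posterior odds / (1 + Posterior odds)
       = 22.60 / (1 + 22.60)
       = 22.60 / 23.60
       = 0.9576

The evidence increased P(M) from 0.8077 to 0.9576.


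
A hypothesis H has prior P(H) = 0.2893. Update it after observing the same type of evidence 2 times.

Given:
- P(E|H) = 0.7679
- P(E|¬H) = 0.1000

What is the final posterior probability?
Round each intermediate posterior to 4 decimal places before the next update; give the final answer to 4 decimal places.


Sequential Bayesian updating:

Initial prior: P(H) = 0.2893

Update 1:
  P(E) = 0.7679 × 0.2893 + 0.1000 × 0.7107 = 0.22215347 + 0.07107000 = 0.29322347
  P(H|E) = 0.22215347 / 0.29322347 = 0.7576

Update 2:
  P(E) = 0.7679 × 0.7576 + 0.1000 × 0.2424 = 0.58176104 + 0.02424000 = 0.60600104
  P(H|E) = 0.58176104 / 0.60600104 = 0.9600

Final posterior: 0.9600


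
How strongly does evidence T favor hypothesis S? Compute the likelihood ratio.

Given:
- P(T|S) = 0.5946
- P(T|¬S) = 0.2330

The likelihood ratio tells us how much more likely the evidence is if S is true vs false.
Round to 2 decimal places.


Likelihood Ratio (LR) = P(T|S) / P(T|¬S)

LR = 0.5946 / 0.2330
   = 2.55

The evidence is 2.55 times more likely if S is true than if S is false.
Since LR > 1, the evidence supports S over ¬S.


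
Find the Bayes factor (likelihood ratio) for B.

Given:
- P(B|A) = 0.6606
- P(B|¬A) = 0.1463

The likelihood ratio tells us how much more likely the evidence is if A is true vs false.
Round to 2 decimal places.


Likelihood Ratio (LR) = P(B|A) / P(B|¬A)

LR = 0.6606 / 0.1463
   = 4.52

The evidence is 4.52 times more likely if A is true than if A is false.
Because LR exceeds 1, B is evidence for A.


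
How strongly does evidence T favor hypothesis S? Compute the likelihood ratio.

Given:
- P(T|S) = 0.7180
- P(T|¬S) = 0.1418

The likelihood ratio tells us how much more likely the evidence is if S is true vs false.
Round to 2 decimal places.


Likelihood Ratio (LR) = P(T|S) / P(T|¬S)

LR = 0.7180 / 0.1418
   = 5.06

The evidence is 5.06 times more likely if S is true than if S is false.
Because LR exceeds 1, T is evidence for S.


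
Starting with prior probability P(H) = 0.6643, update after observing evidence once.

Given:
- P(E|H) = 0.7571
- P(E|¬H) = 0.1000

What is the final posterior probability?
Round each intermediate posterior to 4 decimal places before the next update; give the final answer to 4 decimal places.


Sequential Bayesian updating:

Initial prior: P(H) = 0.6643

Update 1:
  P(E) = 0.7571 × 0.6643 + 0.1000 × 0.3357 = 0.50294153 + 0.03357000 = 0.53651153
  P(H|E) = 0.50294153 / 0.53651153 = 0.9374

Final posterior: 0.9374


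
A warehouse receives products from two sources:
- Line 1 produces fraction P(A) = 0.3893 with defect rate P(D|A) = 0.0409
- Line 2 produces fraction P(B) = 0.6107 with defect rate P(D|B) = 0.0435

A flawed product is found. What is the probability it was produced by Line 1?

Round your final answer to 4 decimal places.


Let A = from Line 1, D = flawed

Given:
- P(A) = 0.3893, P(B) = 0.6107
- P(D|A) = 0.0409, P(D|B) = 0.0435

Step 1: Find P(D)
P(D) = P(D|A)P(A) + P(D|B)P(B)
     = 0.0409 × 0.3893 + 0.0435 × 0.6107
     = 0.01592237 + 0.02656545
     = 0.04248782

Step 2: Apply Bayes' theorem
P(A|D) = P(D|A)P(A) / P(D)
       = 0.01592237 / 0.04248782
       = 0.3748


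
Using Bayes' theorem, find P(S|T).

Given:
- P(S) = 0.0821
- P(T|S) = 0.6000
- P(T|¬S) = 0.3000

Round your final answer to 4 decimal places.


Bayes' theorem: P(S|T) = P(T|S) × P(S) / P(T)

Step 1: Calculate P(T) using law of total probability
P(T) = P(T|S)P(S) + P(T|¬S)P(¬S)
     = 0.6000 × 0.0821 + 0.3000 × 0.9179
     = 0.04926000 + 0.27537000
     = 0.32463000

Step 2: Apply Bayes' theorem
P(S|T) = P(T|S) × P(S) / P(T)
       = 0.04926000 / 0.32463000
       = 0.1517


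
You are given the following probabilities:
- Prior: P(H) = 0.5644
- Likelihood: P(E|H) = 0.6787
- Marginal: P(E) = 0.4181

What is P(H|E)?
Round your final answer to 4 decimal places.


Using Bayes' theorem:

P(H|E) = P(E|H) × P(H) / P(E)
       = 0.6787 × 0.5644 / 0.4181
       = 0.38305828 / 0.4181
       = 0.9162

The evidence strengthens our belief in H.
Prior: 0.5644 → Posterior: 0.9162
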